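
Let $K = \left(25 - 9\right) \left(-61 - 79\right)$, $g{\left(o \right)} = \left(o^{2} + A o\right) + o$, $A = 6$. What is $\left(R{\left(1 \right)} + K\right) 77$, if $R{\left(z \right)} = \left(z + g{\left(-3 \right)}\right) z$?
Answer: $-173327$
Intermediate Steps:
$g{\left(o \right)} = o^{2} + 7 o$ ($g{\left(o \right)} = \left(o^{2} + 6 o\right) + o = o^{2} + 7 o$)
$K = -2240$ ($K = 16 \left(-140\right) = -2240$)
$R{\left(z \right)} = z \left(-12 + z\right)$ ($R{\left(z \right)} = \left(z - 3 \left(7 - 3\right)\right) z = \left(z - 12\right) z = \left(-12 + z\right) z = z \left(-12 + z\right)$)
$\left(R{\left(1 \right)} + K\right) 77 = \left(1 \left(-12 + 1\right) - 2240\right) 77 = \left(1 \left(-11\right) - 2240\right) 77 = \left(-11 - 2240\right) 77 = \left(-2251\right) 77 = -173327$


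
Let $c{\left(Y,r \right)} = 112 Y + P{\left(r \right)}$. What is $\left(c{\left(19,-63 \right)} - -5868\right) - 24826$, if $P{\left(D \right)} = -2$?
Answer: $-16832$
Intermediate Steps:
$c{\left(Y,r \right)} = -2 + 112 Y$ ($c{\left(Y,r \right)} = 112 Y - 2 = -2 + 112 Y$)
$\left(c{\left(19,-63 \right)} - -5868\right) - 24826 = \left(\left(-2 + 112 \cdot 19\right) - -5868\right) - 24826 = \left(\left(-2 + 2128\right) + \left(-3285 + 9153\right)\right) - 24826 = \left(2126 + 5868\right) - 24826 = 7994 - 24826 = -16832$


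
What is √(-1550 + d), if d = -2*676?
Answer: I*√2902 ≈ 53.87*I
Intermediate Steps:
d = -1352
√(-1550 + d) = √(-1550 - 1352) = √(-2902) = I*√2902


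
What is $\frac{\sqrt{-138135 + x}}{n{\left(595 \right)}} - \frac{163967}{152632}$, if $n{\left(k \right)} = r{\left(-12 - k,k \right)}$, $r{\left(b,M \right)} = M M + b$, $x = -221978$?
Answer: $- \frac{163967}{152632} + \frac{i \sqrt{360113}}{353418} \approx -1.0743 + 0.001698 i$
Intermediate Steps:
$r{\left(b,M \right)} = b + M^{2}$ ($r{\left(b,M \right)} = M^{2} + b = b + M^{2}$)
$n{\left(k \right)} = -12 + k^{2} - k$ ($n{\left(k \right)} = \left(-12 - k\right) + k^{2} = -12 + k^{2} - k$)
$\frac{\sqrt{-138135 + x}}{n{\left(595 \right)}} - \frac{163967}{152632} = \frac{\sqrt{-138135 - 221978}}{-12 + 595^{2} - 595} - \frac{163967}{152632} = \frac{\sqrt{-360113}}{-12 + 354025 - 595} - \frac{163967}{152632} = \frac{i \sqrt{360113}}{353418} - \frac{163967}{152632} = - \frac{163967}{152632} + \frac{i \sqrt{360113}}{353418}$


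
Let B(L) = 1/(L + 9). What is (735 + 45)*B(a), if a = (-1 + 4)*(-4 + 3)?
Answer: 130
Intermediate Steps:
a = -3 (a = 3*(-1) = -3)
B(L) = 1/(9 + L)
(735 + 45)*B(a) = (735 + 45)/(9 - 3) = 780/6 = 780*(⅙) = 130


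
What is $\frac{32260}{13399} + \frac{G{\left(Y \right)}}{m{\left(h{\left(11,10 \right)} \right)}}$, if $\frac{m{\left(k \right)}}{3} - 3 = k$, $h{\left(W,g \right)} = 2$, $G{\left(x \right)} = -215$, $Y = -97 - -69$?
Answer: $- \frac{479377}{40197} \approx -11.926$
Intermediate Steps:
$Y = -28$ ($Y = -97 + 69 = -28$)
$m{\left(k \right)} = 9 + 3 k$
$\frac{32260}{13399} + \frac{G{\left(Y \right)}}{m{\left(h{\left(11,10 \right)} \right)}} = \frac{32260}{13399} - \frac{215}{9 + 3 \cdot 2} = 32260 \cdot \frac{1}{13399} - \frac{215}{9 + 6} = \frac{32260}{13399} - \frac{215}{15} = \frac{32260}{13399} - \frac{43}{3} = - \frac{479377}{40197}$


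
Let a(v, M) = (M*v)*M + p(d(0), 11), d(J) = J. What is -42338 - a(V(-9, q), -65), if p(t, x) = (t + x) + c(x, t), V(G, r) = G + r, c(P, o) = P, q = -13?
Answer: 50590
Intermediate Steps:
p(t, x) = t + 2*x (p(t, x) = (t + x) + x = t + 2*x)
a(v, M) = 22 + v*M² (a(v, M) = (M*v)*M + (0 + 2*11) = v*M² + (0 + 22) = v*M² + 22 = 22 + v*M²)
-42338 - a(V(-9, q), -65) = -42338 - (22 + (-9 - 13)*(-65)²) = -42338 - (22 - 22*4225) = -42338 - (22 - 92950) = -42338 - 1*(-92928) = -42338 + 92928 = 50590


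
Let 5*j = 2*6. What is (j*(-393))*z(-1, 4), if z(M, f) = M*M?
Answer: -4716/5 ≈ -943.20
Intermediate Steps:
j = 12/5 (j = (2*6)/5 = (⅕)*12 = 12/5 ≈ 2.4000)
z(M, f) = M²
(j*(-393))*z(-1, 4) = ((12/5)*(-393))*(-1)² = -4716/5*1 = -4716/5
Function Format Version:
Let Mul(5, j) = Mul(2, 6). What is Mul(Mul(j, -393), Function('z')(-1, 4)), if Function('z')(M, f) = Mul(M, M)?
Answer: Rational(-4716, 5) ≈ -943.20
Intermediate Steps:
j = Rational(12, 5) (j = Mul(Rational(1, 5), Mul(2, 6)) = Mul(Rational(1, 5), 12) = Rational(12, 5) ≈ 2.4000)
Function('z')(M, f) = Pow(M, 2)
Mul(Mul(j, -393), Function('z')(-1, 4)) = Mul(Mul(Rational(12, 5), -393), Pow(-1, 2)) = Mul(Rational(-4716, 5), 1) = Rational(-4716, 5)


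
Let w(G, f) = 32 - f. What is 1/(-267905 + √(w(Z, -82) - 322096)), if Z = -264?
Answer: -267905/71773411007 - I*√321982/71773411007 ≈ -3.7326e-6 - 7.9059e-9*I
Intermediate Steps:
1/(-267905 + √(w(Z, -82) - 322096)) = 1/(-267905 + √((32 - 1*(-82)) - 322096)) = 1/(-267905 + √((32 + 82) - 322096)) = 1/(-267905 + √(114 - 322096)) = 1/(-267905 + √(-321982)) = 1/(-267905 + I*√321982)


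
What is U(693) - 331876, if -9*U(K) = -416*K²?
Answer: 21866300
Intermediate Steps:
U(K) = 416*K²/9 (U(K) = -(-416)*K²/9 = 416*K²/9)
U(693) - 331876 = (416/9)*693² - 331876 = (416/9)*480249 - 331876 = 22198176 - 331876 = 21866300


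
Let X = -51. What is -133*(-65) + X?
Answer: 8594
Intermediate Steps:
-133*(-65) + X = -133*(-65) - 51 = 8645 - 51 = 8594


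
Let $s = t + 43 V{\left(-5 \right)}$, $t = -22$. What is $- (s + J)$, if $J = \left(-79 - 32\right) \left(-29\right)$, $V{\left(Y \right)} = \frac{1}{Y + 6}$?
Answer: $-3240$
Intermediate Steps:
$V{\left(Y \right)} = \frac{1}{6 + Y}$
$J = 3219$ ($J = \left(-111\right) \left(-29\right) = 3219$)
$s = 21$ ($s = -22 + \frac{43}{6 - 5} = -22 + \frac{43}{1} = -22 + 43 \cdot 1 = -22 + 43 = 21$)
$- (s + J) = - (21 + 3219) = \left(-1\right) 3240 = -3240$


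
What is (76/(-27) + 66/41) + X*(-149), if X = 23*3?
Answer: -11382401/1107 ≈ -10282.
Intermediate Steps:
X = 69
(76/(-27) + 66/41) + X*(-149) = (76/(-27) + 66/41) + 69*(-149) = (76*(-1/27) + 66*(1/41)) - 10281 = (-76/27 + 66/41) - 10281 = -1334/1107 - 10281 = -11382401/1107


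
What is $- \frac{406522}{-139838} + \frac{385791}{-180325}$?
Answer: $\frac{333755824}{434763575} \approx 0.76767$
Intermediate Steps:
$- \frac{406522}{-139838} + \frac{385791}{-180325} = \left(-406522\right) \left(- \frac{1}{139838}\right) + 385791 \left(- \frac{1}{180325}\right) = \frac{7009}{2411} - \frac{385791}{180325} = \frac{333755824}{434763575}$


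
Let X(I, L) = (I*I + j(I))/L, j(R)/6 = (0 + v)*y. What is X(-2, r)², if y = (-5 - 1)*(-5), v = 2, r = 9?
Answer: 132496/81 ≈ 1635.8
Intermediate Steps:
y = 30 (y = -6*(-5) = 30)
j(R) = 360 (j(R) = 6*((0 + 2)*30) = 6*(2*30) = 6*60 = 360)
X(I, L) = (360 + I²)/L (X(I, L) = (I*I + 360)/L = (I² + 360)/L = (360 + I²)/L)
X(-2, r)² = ((360 + (-2)²)/9)² = ((360 + 4)/9)² = ((⅑)*364)² = (364/9)² = 132496/81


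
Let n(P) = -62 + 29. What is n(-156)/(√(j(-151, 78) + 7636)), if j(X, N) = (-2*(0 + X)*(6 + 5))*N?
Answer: -33*√1042/16672 ≈ -0.063894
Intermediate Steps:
j(X, N) = -22*N*X (j(X, N) = (-2*X*11)*N = (-22*X)*N = -22*N*X)
n(P) = -33
n(-156)/(√(j(-151, 78) + 7636)) = -33/√(-22*78*(-151) + 7636) = -33/√(259116 + 7636) = -33*√1042/16672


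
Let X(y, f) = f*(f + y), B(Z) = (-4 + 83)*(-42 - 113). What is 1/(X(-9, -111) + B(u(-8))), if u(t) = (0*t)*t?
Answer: 1/1075 ≈ 0.00093023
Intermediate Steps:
u(t) = 0 (u(t) = 0*t = 0)
B(Z) = -12245 (B(Z) = 79*(-155) = -12245)
1/(X(-9, -111) + B(u(-8))) = 1/(-111*(-111 - 9) - 12245) = 1/(-111*(-120) - 12245) = 1/(13320 - 12245) = 1/1075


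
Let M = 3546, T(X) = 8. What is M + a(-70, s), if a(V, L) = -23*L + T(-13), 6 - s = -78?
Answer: 1622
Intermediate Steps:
s = 84 (s = 6 - 1*(-78) = 6 + 78 = 84)
a(V, L) = 8 - 23*L (a(V, L) = -23*L + 8 = 8 - 23*L)
M + a(-70, s) = 3546 + (8 - 23*84) = 3546 + (8 - 1932) = 3546 - 1924 = 1622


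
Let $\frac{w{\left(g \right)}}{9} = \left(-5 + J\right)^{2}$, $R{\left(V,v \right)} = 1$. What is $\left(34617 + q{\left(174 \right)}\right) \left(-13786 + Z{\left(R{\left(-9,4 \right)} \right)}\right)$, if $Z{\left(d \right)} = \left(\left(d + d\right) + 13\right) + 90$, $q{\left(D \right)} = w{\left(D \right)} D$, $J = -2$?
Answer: $-1523393031$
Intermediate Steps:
$w{\left(g \right)} = 441$ ($w{\left(g \right)} = 9 \left(-5 - 2\right)^{2} = 9 \left(-7\right)^{2} = 9 \cdot 49 = 441$)
$q{\left(D \right)} = 441 D$
$Z{\left(d \right)} = 103 + 2 d$ ($Z{\left(d \right)} = \left(2 d + 13\right) + 90 = \left(13 + 2 d\right) + 90 = 103 + 2 d$)
$\left(34617 + q{\left(174 \right)}\right) \left(-13786 + Z{\left(R{\left(-9,4 \right)} \right)}\right) = \left(34617 + 441 \cdot 174\right) \left(-13786 + \left(103 + 2 \cdot 1\right)\right) = \left(34617 + 76734\right) \left(-13786 + \left(103 + 2\right)\right) = 111351 \left(-13786 + 105\right) = 111351 \left(-13681\right) = -1523393031$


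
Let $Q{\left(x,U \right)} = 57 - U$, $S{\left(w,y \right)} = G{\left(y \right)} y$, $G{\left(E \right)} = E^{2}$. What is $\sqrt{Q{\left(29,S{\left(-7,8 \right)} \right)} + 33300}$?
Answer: $\sqrt{32845} \approx 181.23$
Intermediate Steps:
$S{\left(w,y \right)} = y^{3}$ ($S{\left(w,y \right)} = y^{2} y = y^{3}$)
$\sqrt{Q{\left(29,S{\left(-7,8 \right)} \right)} + 33300} = \sqrt{\left(57 - 8^{3}\right) + 33300} = \sqrt{\left(57 - 512\right) + 33300} = \sqrt{-455 + 33300} = \sqrt{32845}$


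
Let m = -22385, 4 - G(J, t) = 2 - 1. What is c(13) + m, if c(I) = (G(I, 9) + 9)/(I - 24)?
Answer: -246247/11 ≈ -22386.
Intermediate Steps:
G(J, t) = 3 (G(J, t) = 4 - (2 - 1) = 4 - 1*1 = 4 - 1 = 3)
c(I) = 12/(-24 + I) (c(I) = (3 + 9)/(I - 24) = 12/(-24 + I))
c(13) + m = 12/(-24 + 13) - 22385 = 12/(-11) - 22385 = 12*(-1/11) - 22385 = -12/11 - 22385 = -246247/11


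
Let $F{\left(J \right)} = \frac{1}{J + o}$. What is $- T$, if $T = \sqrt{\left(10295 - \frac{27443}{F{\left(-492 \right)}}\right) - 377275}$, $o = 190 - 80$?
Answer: $- 7 \sqrt{206454} \approx -3180.6$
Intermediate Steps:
$o = 110$ ($o = 190 - 80 = 110$)
$F{\left(J \right)} = \frac{1}{110 + J}$ ($F{\left(J \right)} = \frac{1}{J + 110} = \frac{1}{110 + J}$)
$T = 7 \sqrt{206454}$ ($T = \sqrt{\left(10295 - \frac{27443}{\frac{1}{110 - 492}}\right) - 377275} = \sqrt{\left(10295 - \frac{27443}{\frac{1}{-382}}\right) - 377275} = \sqrt{\left(10295 - \frac{27443}{- \frac{1}{382}}\right) - 377275} = \sqrt{\left(10295 - -10483226\right) - 377275} = \sqrt{\left(10295 + 10483226\right) - 377275} = \sqrt{10493521 - 377275} = \sqrt{10116246} = 7 \sqrt{206454} \approx 3180.6$)
$- T = - 7 \sqrt{206454}$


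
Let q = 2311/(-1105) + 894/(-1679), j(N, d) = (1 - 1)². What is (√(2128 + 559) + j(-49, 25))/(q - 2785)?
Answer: -1855295*√2687/5171864614 ≈ -0.018595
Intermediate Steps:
j(N, d) = 0 (j(N, d) = 0² = 0)
q = -4868039/1855295 (q = 2311*(-1/1105) + 894*(-1/1679) = -2311/1105 - 894/1679 = -4868039/1855295 ≈ -2.6239)
(√(2128 + 559) + j(-49, 25))/(q - 2785) = (√(2128 + 559) + 0)/(-4868039/1855295 - 2785) = (√2687 + 0)/(-5171864614/1855295) = √2687*(-1855295/5171864614) = -1855295*√2687/5171864614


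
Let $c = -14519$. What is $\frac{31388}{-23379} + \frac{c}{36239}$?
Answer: $- \frac{1476909433}{847231581} \approx -1.7432$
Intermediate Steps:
$\frac{31388}{-23379} + \frac{c}{36239} = \frac{31388}{-23379} - \frac{14519}{36239} = 31388 \left(- \frac{1}{23379}\right) - \frac{14519}{36239} = - \frac{31388}{23379} - \frac{14519}{36239} = - \frac{1476909433}{847231581}$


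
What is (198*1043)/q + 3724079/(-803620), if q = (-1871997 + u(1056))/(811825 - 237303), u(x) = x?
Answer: -31784646041974433/501175202140 ≈ -63420.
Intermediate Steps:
q = -1870941/574522 (q = (-1871997 + 1056)/(811825 - 237303) = -1870941/574522 ≈ -3.2565)
(198*1043)/q + 3724079/(-803620) = (198*1043)/(-1870941/574522) + 3724079/(-803620) = 206514*(-574522/1870941) + 3724079*(-1/803620) = -39548945436/623647 - 3724079/803620 = -31784646041974433/501175202140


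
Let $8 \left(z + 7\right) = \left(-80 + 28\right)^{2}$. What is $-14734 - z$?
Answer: $-15065$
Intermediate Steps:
$z = 331$ ($z = -7 + \frac{\left(-80 + 28\right)^{2}}{8} = -7 + \frac{\left(-52\right)^{2}}{8} = -7 + \frac{1}{8} \cdot 2704 = -7 + 338 = 331$)
$-14734 - z = -14734 - 331 = -15065$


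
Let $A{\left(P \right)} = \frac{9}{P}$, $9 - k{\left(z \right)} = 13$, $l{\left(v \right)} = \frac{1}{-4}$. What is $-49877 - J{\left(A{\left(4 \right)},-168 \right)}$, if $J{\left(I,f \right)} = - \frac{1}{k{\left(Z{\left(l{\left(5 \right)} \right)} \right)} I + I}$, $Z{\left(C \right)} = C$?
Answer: $- \frac{1346683}{27} \approx -49877.0$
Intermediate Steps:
$l{\left(v \right)} = - \frac{1}{4}$
$k{\left(z \right)} = -4$ ($k{\left(z \right)} = 9 - 13 = -4$)
$J{\left(I,f \right)} = \frac{1}{3 I}$ ($J{\left(I,f \right)} = - \frac{1}{- 4 I + I} = - \frac{1}{\left(-3\right) I} = - \frac{-1}{3 I} = \frac{1}{3 I}$)
$-49877 - J{\left(A{\left(4 \right)},-168 \right)} = -49877 - \frac{1}{3 \cdot \frac{9}{4}} = -49877 - \frac{1}{3} \cdot \frac{4}{9} = -49877 - \frac{4}{27} = - \frac{1346683}{27}$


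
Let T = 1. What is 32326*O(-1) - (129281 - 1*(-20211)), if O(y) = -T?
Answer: -181818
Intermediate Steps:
O(y) = -1 (O(y) = -1*1 = -1)
32326*O(-1) - (129281 - 1*(-20211)) = 32326*(-1) - (129281 - 1*(-20211)) = -32326 - (129281 + 20211) = -32326 - 1*149492 = -32326 - 149492 = -181818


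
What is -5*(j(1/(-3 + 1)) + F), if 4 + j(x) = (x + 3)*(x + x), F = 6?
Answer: 5/2 ≈ 2.5000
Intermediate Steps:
j(x) = -4 + 2*x*(3 + x) (j(x) = -4 + (x + 3)*(x + x) = -4 + (3 + x)*(2*x) = -4 + 2*x*(3 + x))
-5*(j(1/(-3 + 1)) + F) = -5*((-4 + 2*(1/(-3 + 1))² + 6/(-3 + 1)) + 6) = -5*((-4 + 2*(1/(-2))² + 6/(-2)) + 6) = -5*((-4 + 2*(-½)² + 6*(-½)) + 6) = -5*((-4 + 2*(¼) - 3) + 6) = -5*((-4 + ½ - 3) + 6) = -5*(-13/2 + 6) = -5*(-½) = 5/2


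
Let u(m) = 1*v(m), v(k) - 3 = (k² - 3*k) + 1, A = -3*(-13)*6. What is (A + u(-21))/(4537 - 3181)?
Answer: 371/678 ≈ 0.54720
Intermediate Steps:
A = 234 (A = 39*6 = 234)
v(k) = 4 + k² - 3*k (v(k) = 3 + ((k² - 3*k) + 1) = 3 + (1 + k² - 3*k) = 4 + k² - 3*k)
u(m) = 4 + m² - 3*m (u(m) = 1*(4 + m² - 3*m) = 4 + m² - 3*m)
(A + u(-21))/(4537 - 3181) = (234 + (4 + (-21)² - 3*(-21)))/(4537 - 3181) = (234 + (4 + 441 + 63))/1356 = (234 + 508)*(1/1356) = 742*(1/1356) = 371/678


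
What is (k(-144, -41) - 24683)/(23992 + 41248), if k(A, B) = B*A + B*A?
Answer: -2575/13048 ≈ -0.19735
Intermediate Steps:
k(A, B) = 2*A*B (k(A, B) = A*B + A*B = 2*A*B)
(k(-144, -41) - 24683)/(23992 + 41248) = (2*(-144)*(-41) - 24683)/(23992 + 41248) = (11808 - 24683)/65240 = -12875*1/65240 = -2575/13048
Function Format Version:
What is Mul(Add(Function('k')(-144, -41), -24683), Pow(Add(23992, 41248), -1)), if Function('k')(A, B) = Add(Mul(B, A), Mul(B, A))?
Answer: Rational(-2575, 13048) ≈ -0.19735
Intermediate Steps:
Function('k')(A, B) = Mul(2, A, B) (Function('k')(A, B) = Add(Mul(A, B), Mul(A, B)) = Mul(2, A, B))
Mul(Add(Function('k')(-144, -41), -24683), Pow(Add(23992, 41248), -1)) = Mul(Add(Mul(2, -144, -41), -24683), Pow(Add(23992, 41248), -1)) = Mul(Add(11808, -24683), Pow(65240, -1)) = Mul(-12875, Rational(1, 65240)) = Rational(-2575, 13048)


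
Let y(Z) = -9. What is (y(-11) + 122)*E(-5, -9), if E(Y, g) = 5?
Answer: 565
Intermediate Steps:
(y(-11) + 122)*E(-5, -9) = (-9 + 122)*5 = 113*5 = 565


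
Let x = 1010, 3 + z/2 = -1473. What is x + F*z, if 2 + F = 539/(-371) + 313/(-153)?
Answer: 15534874/901 ≈ 17242.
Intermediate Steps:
z = -2952 (z = -6 + 2*(-1473) = -6 - 2946 = -2952)
F = -44588/8109 (F = -2 + (539/(-371) + 313/(-153)) = -2 + (539*(-1/371) + 313*(-1/153)) = -2 + (-77/53 - 313/153) = -2 - 28370/8109 = -44588/8109 ≈ -5.4986)
x + F*z = 1010 - 44588/8109*(-2952) = 1010 + 14624864/901 = 15534874/901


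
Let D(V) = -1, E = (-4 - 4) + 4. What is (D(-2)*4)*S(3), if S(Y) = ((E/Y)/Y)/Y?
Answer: 16/27 ≈ 0.59259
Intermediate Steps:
E = -4 (E = -8 + 4 = -4)
S(Y) = -4/Y³ (S(Y) = ((-4/Y)/Y)/Y = (-4/Y²)/Y = -4/Y³)
(D(-2)*4)*S(3) = (-1*4)*(-4/3³) = -(-16)/27 = -4*(-4/27) = 16/27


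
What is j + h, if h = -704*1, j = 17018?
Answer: 16314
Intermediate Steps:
h = -704
j + h = 17018 - 704 = 16314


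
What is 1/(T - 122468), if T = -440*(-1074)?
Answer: 1/350092 ≈ 2.8564e-6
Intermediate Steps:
T = 472560
1/(T - 122468) = 1/(472560 - 122468) = 1/350092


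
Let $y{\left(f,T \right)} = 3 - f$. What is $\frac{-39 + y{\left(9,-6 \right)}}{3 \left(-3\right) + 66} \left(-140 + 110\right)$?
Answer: $\frac{450}{19} \approx 23.684$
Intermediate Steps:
$\frac{-39 + y{\left(9,-6 \right)}}{3 \left(-3\right) + 66} \left(-140 + 110\right) = \frac{-39 + \left(3 - 9\right)}{3 \left(-3\right) + 66} \left(-140 + 110\right) = \frac{-39 + \left(3 - 9\right)}{-9 + 66} \left(-30\right) = \frac{-39 - 6}{57} \left(-30\right) = \left(-45\right) \frac{1}{57} \left(-30\right) = \left(- \frac{15}{19}\right) \left(-30\right) = \frac{450}{19}$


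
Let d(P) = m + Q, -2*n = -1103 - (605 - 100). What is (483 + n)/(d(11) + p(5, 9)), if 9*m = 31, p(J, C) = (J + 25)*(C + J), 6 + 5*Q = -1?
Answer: 57915/18992 ≈ 3.0494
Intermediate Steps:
Q = -7/5 (Q = -6/5 + (⅕)*(-1) = -6/5 - ⅕ = -7/5 ≈ -1.4000)
p(J, C) = (25 + J)*(C + J)
n = 804 (n = -(-1103 - (605 - 100))/2 = -(-1103 - 1*505)/2 = -(-1103 - 505)/2 = -½*(-1608) = 804)
m = 31/9 (m = (⅑)*31 = 31/9 ≈ 3.4444)
d(P) = 92/45 (d(P) = 31/9 - 7/5 = 92/45)
(483 + n)/(d(11) + p(5, 9)) = (483 + 804)/(92/45 + (5² + 25*9 + 25*5 + 9*5)) = 1287/(92/45 + (25 + 225 + 125 + 45)) = 1287/(92/45 + 420) = 1287/(18992/45) = 1287*(45/18992) = 57915/18992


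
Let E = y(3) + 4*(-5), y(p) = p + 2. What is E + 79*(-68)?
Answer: -5387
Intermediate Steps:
y(p) = 2 + p
E = -15 (E = (2 + 3) + 4*(-5) = 5 - 20 = -15)
E + 79*(-68) = -15 + 79*(-68) = -15 - 5372 = -5387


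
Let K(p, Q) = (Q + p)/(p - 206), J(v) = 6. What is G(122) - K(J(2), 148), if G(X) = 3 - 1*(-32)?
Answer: 3577/100 ≈ 35.770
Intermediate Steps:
K(p, Q) = (Q + p)/(-206 + p)
G(X) = 35 (G(X) = 3 + 32 = 35)
G(122) - K(J(2), 148) = 35 - (148 + 6)/(-206 + 6) = 35 - 154/(-200) = 35 - (-1)*154/200 = 35 - 1*(-77/100) = 35 + 77/100 = 3577/100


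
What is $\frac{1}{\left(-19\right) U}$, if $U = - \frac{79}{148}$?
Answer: $\frac{148}{1501} \approx 0.098601$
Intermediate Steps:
$U = - \frac{79}{148}$ ($U = \left(-79\right) \frac{1}{148} = - \frac{79}{148} \approx -0.53378$)
$\frac{1}{\left(-19\right) U} = \frac{1}{\left(-19\right) \left(- \frac{79}{148}\right)} = \frac{1}{\frac{1501}{148}} = \frac{148}{1501}$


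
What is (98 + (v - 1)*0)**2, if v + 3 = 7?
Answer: 9604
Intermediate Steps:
v = 4 (v = -3 + 7 = 4)
(98 + (v - 1)*0)**2 = (98 + (4 - 1)*0)**2 = (98 + 3*0)**2 = (98 + 0)**2 = 98**2 = 9604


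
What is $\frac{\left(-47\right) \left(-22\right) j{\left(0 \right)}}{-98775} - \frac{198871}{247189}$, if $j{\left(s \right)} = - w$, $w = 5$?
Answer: $- \frac{3673103179}{4883218695} \approx -0.75219$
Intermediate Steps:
$j{\left(s \right)} = -5$ ($j{\left(s \right)} = \left(-1\right) 5 = -5$)
$\frac{\left(-47\right) \left(-22\right) j{\left(0 \right)}}{-98775} - \frac{198871}{247189} = \frac{\left(-47\right) \left(-22\right) \left(-5\right)}{-98775} - \frac{198871}{247189} = 1034 \left(-5\right) \left(- \frac{1}{98775}\right) - \frac{198871}{247189} = \left(-5170\right) \left(- \frac{1}{98775}\right) - \frac{198871}{247189} = \frac{1034}{19755} - \frac{198871}{247189} = - \frac{3673103179}{4883218695}$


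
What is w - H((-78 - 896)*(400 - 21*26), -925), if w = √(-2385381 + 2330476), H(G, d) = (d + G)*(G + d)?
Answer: -19959755841 + I*√54905 ≈ -1.996e+10 + 234.32*I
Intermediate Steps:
H(G, d) = (G + d)² (H(G, d) = (G + d)*(G + d) = (G + d)²)
w = I*√54905 (w = √(-54905) = I*√54905 ≈ 234.32*I)
w - H((-78 - 896)*(400 - 21*26), -925) = I*√54905 - ((-78 - 896)*(400 - 21*26) - 925)² = I*√54905 - (-974*(400 - 546) - 925)² = I*√54905 - (-974*(-146) - 925)² = I*√54905 - (142204 - 925)² = I*√54905 - 1*141279² = I*√54905 - 1*19959755841 = I*√54905 - 19959755841 = -19959755841 + I*√54905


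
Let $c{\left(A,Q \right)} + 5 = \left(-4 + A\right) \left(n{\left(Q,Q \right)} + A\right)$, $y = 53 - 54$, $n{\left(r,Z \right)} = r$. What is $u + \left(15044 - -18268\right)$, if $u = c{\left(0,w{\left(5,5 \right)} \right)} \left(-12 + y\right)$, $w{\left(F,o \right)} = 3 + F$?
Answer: $33793$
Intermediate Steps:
$y = -1$ ($y = 53 - 54 = -1$)
$c{\left(A,Q \right)} = -5 + \left(-4 + A\right) \left(A + Q\right)$ ($c{\left(A,Q \right)} = -5 + \left(-4 + A\right) \left(Q + A\right) = -5 + \left(-4 + A\right) \left(A + Q\right)$)
$u = 481$ ($u = \left(-5 + 0^{2} - 0 - 4 \left(3 + 5\right) + 0 \left(3 + 5\right)\right) \left(-12 - 1\right) = \left(-5 + 0 + 0 - 32 + 0 \cdot 8\right) \left(-13\right) = \left(-5 + 0 + 0 - 32 + 0\right) \left(-13\right) = \left(-37\right) \left(-13\right) = 481$)
$u + \left(15044 - -18268\right) = 481 + \left(15044 - -18268\right) = 481 + \left(15044 + 18268\right) = 481 + 33312 = 33793$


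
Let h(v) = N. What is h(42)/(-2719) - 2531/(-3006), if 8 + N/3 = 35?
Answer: 6638303/8173314 ≈ 0.81219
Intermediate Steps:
N = 81 (N = -24 + 3*35 = -24 + 105 = 81)
h(v) = 81
h(42)/(-2719) - 2531/(-3006) = 81/(-2719) - 2531/(-3006) = 81*(-1/2719) - 2531*(-1/3006) = -81/2719 + 2531/3006 = 6638303/8173314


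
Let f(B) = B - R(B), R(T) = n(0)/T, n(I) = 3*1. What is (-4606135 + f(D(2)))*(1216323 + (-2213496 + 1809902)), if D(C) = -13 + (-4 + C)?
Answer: -18717757604021/5 ≈ -3.7436e+12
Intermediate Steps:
n(I) = 3
R(T) = 3/T
D(C) = -17 + C
f(B) = B - 3/B
(-4606135 + f(D(2)))*(1216323 + (-2213496 + 1809902)) = (-4606135 + ((-17 + 2) - 3/(-17 + 2)))*(1216323 + (-2213496 + 1809902)) = (-4606135 + (-15 - 3/(-15)))*(1216323 - 403594) = (-4606135 + (-15 - 3*(-1/15)))*812729 = (-4606135 + (-15 + 1/5))*812729 = (-4606135 - 74/5)*812729 = -23030749/5*812729 = -18717757604021/5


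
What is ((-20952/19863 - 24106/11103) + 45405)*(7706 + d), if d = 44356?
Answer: 19307013004171766/8168107 ≈ 2.3637e+9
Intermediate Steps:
((-20952/19863 - 24106/11103) + 45405)*(7706 + d) = ((-20952/19863 - 24106/11103) + 45405)*(7706 + 44356) = ((-20952*1/19863 - 24106*1/11103) + 45405)*52062 = ((-2328/2207 - 24106/11103) + 45405)*52062 = (-79049726/24504321 + 45405)*52062 = (1112539645279/24504321)*52062 = 19307013004171766/8168107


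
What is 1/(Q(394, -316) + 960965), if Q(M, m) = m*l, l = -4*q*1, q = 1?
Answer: 1/962229 ≈ 1.0393e-6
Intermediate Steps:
l = -4 (l = -4*1*1 = -4*1 = -4)
Q(M, m) = -4*m (Q(M, m) = m*(-4) = -4*m)
1/(Q(394, -316) + 960965) = 1/(-4*(-316) + 960965) = 1/(1264 + 960965) = 1/962229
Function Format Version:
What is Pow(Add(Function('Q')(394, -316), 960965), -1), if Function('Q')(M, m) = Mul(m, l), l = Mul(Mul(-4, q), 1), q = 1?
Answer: Rational(1, 962229) ≈ 1.0393e-6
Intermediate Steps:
l = -4 (l = Mul(Mul(-4, 1), 1) = Mul(-4, 1) = -4)
Function('Q')(M, m) = Mul(-4, m) (Function('Q')(M, m) = Mul(m, -4) = Mul(-4, m))
Pow(Add(Function('Q')(394, -316), 960965), -1) = Pow(Add(Mul(-4, -316), 960965), -1) = Pow(Add(1264, 960965), -1) = Pow(962229, -1) = Rational(1, 962229)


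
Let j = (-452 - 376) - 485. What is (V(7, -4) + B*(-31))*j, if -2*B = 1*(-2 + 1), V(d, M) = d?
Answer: 22321/2 ≈ 11161.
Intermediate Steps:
B = ½ (B = -(-2 + 1)/2 = -(-1)/2 = -½*(-1) = ½ ≈ 0.50000)
j = -1313 (j = -828 - 485 = -1313)
(V(7, -4) + B*(-31))*j = (7 + (½)*(-31))*(-1313) = (7 - 31/2)*(-1313) = -17/2*(-1313) = 22321/2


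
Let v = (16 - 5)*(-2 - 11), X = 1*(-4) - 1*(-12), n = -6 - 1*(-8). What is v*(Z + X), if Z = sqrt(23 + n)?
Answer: -1859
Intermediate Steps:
n = 2 (n = -6 + 8 = 2)
Z = 5 (Z = sqrt(23 + 2) = sqrt(25) = 5)
X = 8 (X = -4 + 12 = 8)
v = -143 (v = 11*(-13) = -143)
v*(Z + X) = -143*(5 + 8) = -143*13 = -1859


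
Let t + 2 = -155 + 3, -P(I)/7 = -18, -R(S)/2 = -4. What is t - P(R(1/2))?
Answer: -280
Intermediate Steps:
R(S) = 8 (R(S) = -2*(-4) = 8)
P(I) = 126 (P(I) = -7*(-18) = 126)
t = -154 (t = -2 + (-155 + 3) = -2 - 152 = -154)
t - P(R(1/2)) = -154 - 1*126 = -154 - 126 = -280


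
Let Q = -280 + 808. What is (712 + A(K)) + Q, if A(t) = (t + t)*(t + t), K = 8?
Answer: 1496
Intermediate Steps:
A(t) = 4*t² (A(t) = (2*t)*(2*t) = 4*t²)
Q = 528
(712 + A(K)) + Q = (712 + 4*8²) + 528 = (712 + 4*64) + 528 = (712 + 256) + 528 = 968 + 528 = 1496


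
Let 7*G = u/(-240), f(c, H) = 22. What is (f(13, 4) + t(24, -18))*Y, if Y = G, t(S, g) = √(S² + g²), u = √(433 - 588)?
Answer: -13*I*√155/420 ≈ -0.38535*I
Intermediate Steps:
u = I*√155 (u = √(-155) = I*√155 ≈ 12.45*I)
G = -I*√155/1680 (G = ((I*√155)/(-240))/7 = ((I*√155)*(-1/240))/7 = (-I*√155/240)/7 = -I*√155/1680 ≈ -0.0074107*I)
Y = -I*√155/1680 ≈ -0.0074107*I
(f(13, 4) + t(24, -18))*Y = (22 + √(24² + (-18)²))*(-I*√155/1680) = (22 + √(576 + 324))*(-I*√155/1680) = (22 + √900)*(-I*√155/1680) = (22 + 30)*(-I*√155/1680) = 52*(-I*√155/1680) = -13*I*√155/420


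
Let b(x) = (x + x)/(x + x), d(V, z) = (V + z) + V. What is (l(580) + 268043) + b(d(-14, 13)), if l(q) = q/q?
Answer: 268045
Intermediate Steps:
d(V, z) = z + 2*V
l(q) = 1
b(x) = 1 (b(x) = (2*x)/((2*x)) = (2*x)*(1/(2*x)) = 1)
(l(580) + 268043) + b(d(-14, 13)) = (1 + 268043) + 1 = 268044 + 1 = 268045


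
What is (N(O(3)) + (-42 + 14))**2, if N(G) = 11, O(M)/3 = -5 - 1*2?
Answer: 289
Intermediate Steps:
O(M) = -21 (O(M) = 3*(-5 - 1*2) = 3*(-5 - 2) = 3*(-7) = -21)
(N(O(3)) + (-42 + 14))**2 = (11 + (-42 + 14))**2 = (11 - 28)**2 = (-17)**2 = 289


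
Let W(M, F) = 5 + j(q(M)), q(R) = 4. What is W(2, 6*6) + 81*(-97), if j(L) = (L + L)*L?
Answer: -7820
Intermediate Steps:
j(L) = 2*L**2 (j(L) = (2*L)*L = 2*L**2)
W(M, F) = 37 (W(M, F) = 5 + 2*4**2 = 5 + 2*16 = 5 + 32 = 37)
W(2, 6*6) + 81*(-97) = 37 + 81*(-97) = 37 - 7857 = -7820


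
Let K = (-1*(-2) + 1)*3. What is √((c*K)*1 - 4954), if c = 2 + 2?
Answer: I*√4918 ≈ 70.128*I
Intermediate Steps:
c = 4
K = 9 (K = (2 + 1)*3 = 3*3 = 9)
√((c*K)*1 - 4954) = √((4*9)*1 - 4954) = √(36*1 - 4954) = √(36 - 4954) = √(-4918) = I*√4918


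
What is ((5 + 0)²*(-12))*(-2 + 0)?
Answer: 600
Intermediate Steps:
((5 + 0)²*(-12))*(-2 + 0) = (5²*(-12))*(-2) = (25*(-12))*(-2) = -300*(-2) = 600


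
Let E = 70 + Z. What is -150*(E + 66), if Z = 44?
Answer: -27000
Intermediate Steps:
E = 114 (E = 70 + 44 = 114)
-150*(E + 66) = -150*(114 + 66) = -150*180 = -27000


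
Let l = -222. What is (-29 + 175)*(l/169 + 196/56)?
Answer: 53947/169 ≈ 319.21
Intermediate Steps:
(-29 + 175)*(l/169 + 196/56) = (-29 + 175)*(-222/169 + 196/56) = 146*(-222*1/169 + 196*(1/56)) = 146*(-222/169 + 7/2) = 146*(739/338) = 53947/169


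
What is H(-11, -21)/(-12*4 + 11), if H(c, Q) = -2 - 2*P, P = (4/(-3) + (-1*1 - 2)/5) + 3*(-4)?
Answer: -388/555 ≈ -0.69910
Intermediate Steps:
P = -209/15 (P = (4*(-⅓) + (-1 - 2)*(⅕)) - 12 = (-4/3 - 3*⅕) - 12 = (-4/3 - ⅗) - 12 = -29/15 - 12 = -209/15 ≈ -13.933)
H(c, Q) = 388/15 (H(c, Q) = -2 - 2*(-209/15) = -2 + 418/15 = 388/15)
H(-11, -21)/(-12*4 + 11) = 388/(15*(-12*4 + 11)) = 388/(15*(-48 + 11)) = (388/15)/(-37) = (388/15)*(-1/37) = -388/555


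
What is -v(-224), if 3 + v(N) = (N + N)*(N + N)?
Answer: -200701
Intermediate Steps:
v(N) = -3 + 4*N² (v(N) = -3 + (N + N)*(N + N) = -3 + (2*N)*(2*N) = -3 + 4*N²)
-v(-224) = -(-3 + 4*(-224)²) = -(-3 + 4*50176) = -(-3 + 200704) = -1*200701 = -200701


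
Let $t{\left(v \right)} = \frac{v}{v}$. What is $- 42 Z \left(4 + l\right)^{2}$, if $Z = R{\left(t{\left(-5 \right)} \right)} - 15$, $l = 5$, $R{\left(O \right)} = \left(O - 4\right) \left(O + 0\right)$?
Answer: $61236$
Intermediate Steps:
$t{\left(v \right)} = 1$
$R{\left(O \right)} = O \left(-4 + O\right)$ ($R{\left(O \right)} = \left(-4 + O\right) O = O \left(-4 + O\right)$)
$Z = -18$ ($Z = 1 \left(-4 + 1\right) - 15 = 1 \left(-3\right) - 15 = -3 - 15 = -18$)
$- 42 Z \left(4 + l\right)^{2} = \left(-42\right) \left(-18\right) \left(4 + 5\right)^{2} = 756 \cdot 9^{2} = 756 \cdot 81 = 61236$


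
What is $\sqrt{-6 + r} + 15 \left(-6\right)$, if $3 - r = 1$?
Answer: $-90 + 2 i \approx -90.0 + 2.0 i$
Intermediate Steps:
$r = 2$ ($r = 3 - 1 = 2$)
$\sqrt{-6 + r} + 15 \left(-6\right) = \sqrt{-6 + 2} + 15 \left(-6\right) = \sqrt{-4} - 90 = 2 i - 90 = -90 + 2 i$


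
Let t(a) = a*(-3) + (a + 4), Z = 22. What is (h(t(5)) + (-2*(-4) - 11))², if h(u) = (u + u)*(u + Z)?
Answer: 38025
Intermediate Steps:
t(a) = 4 - 2*a (t(a) = -3*a + (4 + a) = 4 - 2*a)
h(u) = 2*u*(22 + u) (h(u) = (u + u)*(u + 22) = (2*u)*(22 + u) = 2*u*(22 + u))
(h(t(5)) + (-2*(-4) - 11))² = (2*(4 - 2*5)*(22 + (4 - 2*5)) + (-2*(-4) - 11))² = (2*(4 - 10)*(22 + (4 - 10)) + (8 - 11))² = (2*(-6)*(22 - 6) - 3)² = (2*(-6)*16 - 3)² = (-192 - 3)² = (-195)² = 38025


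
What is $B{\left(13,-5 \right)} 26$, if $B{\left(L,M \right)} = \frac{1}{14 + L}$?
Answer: $\frac{26}{27} \approx 0.96296$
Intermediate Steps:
$B{\left(13,-5 \right)} 26 = \frac{1}{14 + 13} \cdot 26 = \frac{1}{27} \cdot 26 = \frac{26}{27}$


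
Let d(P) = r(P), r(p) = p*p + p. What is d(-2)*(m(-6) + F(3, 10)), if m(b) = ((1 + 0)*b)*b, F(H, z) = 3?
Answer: 78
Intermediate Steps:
r(p) = p + p² (r(p) = p² + p = p + p²)
d(P) = P*(1 + P)
m(b) = b² (m(b) = (1*b)*b = b*b = b²)
d(-2)*(m(-6) + F(3, 10)) = (-2*(1 - 2))*((-6)² + 3) = (-2*(-1))*(36 + 3) = 2*39 = 78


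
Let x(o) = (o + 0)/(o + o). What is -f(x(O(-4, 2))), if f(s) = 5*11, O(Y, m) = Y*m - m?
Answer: -55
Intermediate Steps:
O(Y, m) = -m + Y*m
x(o) = ½ (x(o) = o/((2*o)) = o*(1/(2*o)) = ½)
f(s) = 55
-f(x(O(-4, 2))) = -1*55 = -55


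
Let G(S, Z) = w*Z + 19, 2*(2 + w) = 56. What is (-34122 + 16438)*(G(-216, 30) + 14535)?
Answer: -271166456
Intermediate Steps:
w = 26 (w = -2 + (1/2)*56 = -2 + 28 = 26)
G(S, Z) = 19 + 26*Z (G(S, Z) = 26*Z + 19 = 19 + 26*Z)
(-34122 + 16438)*(G(-216, 30) + 14535) = (-34122 + 16438)*((19 + 26*30) + 14535) = -17684*((19 + 780) + 14535) = -17684*(799 + 14535) = -17684*15334 = -271166456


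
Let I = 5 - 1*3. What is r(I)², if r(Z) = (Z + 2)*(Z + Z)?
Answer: 256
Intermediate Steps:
I = 2 (I = 5 - 3 = 2)
r(Z) = 2*Z*(2 + Z) (r(Z) = (2 + Z)*(2*Z) = 2*Z*(2 + Z))
r(I)² = (2*2*(2 + 2))² = (2*2*4)² = 16² = 256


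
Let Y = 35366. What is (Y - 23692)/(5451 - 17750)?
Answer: -11674/12299 ≈ -0.94918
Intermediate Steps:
(Y - 23692)/(5451 - 17750) = (35366 - 23692)/(5451 - 17750) = 11674/(-12299) = 11674*(-1/12299) = -11674/12299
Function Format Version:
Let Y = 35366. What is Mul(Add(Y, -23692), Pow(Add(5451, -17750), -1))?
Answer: Rational(-11674, 12299) ≈ -0.94918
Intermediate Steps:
Mul(Add(Y, -23692), Pow(Add(5451, -17750), -1)) = Mul(Add(35366, -23692), Pow(Add(5451, -17750), -1)) = Mul(11674, Pow(-12299, -1)) = Mul(11674, Rational(-1, 12299)) = Rational(-11674, 12299)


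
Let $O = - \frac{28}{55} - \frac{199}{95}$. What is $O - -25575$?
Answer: $\frac{26723154}{1045} \approx 25572.0$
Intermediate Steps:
$O = - \frac{2721}{1045}$ ($O = \left(-28\right) \frac{1}{55} - \frac{199}{95} = - \frac{28}{55} - \frac{199}{95} = - \frac{2721}{1045} \approx -2.6038$)
$O - -25575 = - \frac{2721}{1045} - -25575 = - \frac{2721}{1045} + 25575 = \frac{26723154}{1045}$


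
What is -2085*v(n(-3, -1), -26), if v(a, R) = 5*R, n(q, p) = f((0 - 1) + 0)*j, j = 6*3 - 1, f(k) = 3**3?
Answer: 271050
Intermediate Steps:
f(k) = 27
j = 17 (j = 18 - 1 = 17)
n(q, p) = 459 (n(q, p) = 27*17 = 459)
-2085*v(n(-3, -1), -26) = -10425*(-26) = -2085*(-130) = 271050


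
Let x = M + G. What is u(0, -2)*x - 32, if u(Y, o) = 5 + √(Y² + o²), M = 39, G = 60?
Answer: 661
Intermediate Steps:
x = 99 (x = 39 + 60 = 99)
u(0, -2)*x - 32 = (5 + √(0² + (-2)²))*99 - 32 = (5 + √(0 + 4))*99 - 32 = (5 + √4)*99 - 32 = (5 + 2)*99 - 32 = 7*99 - 32 = 693 - 32 = 661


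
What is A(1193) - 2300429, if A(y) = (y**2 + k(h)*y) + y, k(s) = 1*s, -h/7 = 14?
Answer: -992901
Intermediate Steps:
h = -98 (h = -7*14 = -98)
k(s) = s
A(y) = y**2 - 97*y (A(y) = (y**2 - 98*y) + y = y**2 - 97*y)
A(1193) - 2300429 = 1193*(-97 + 1193) - 2300429 = 1193*1096 - 2300429 = 1307528 - 2300429 = -992901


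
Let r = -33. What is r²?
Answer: 1089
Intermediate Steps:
r² = (-33)² = 1089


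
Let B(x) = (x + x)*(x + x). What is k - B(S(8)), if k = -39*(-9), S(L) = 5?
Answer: 251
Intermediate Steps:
B(x) = 4*x² (B(x) = (2*x)*(2*x) = 4*x²)
k = 351
k - B(S(8)) = 351 - 4*5² = 351 - 4*25 = 351 - 1*100 = 351 - 100 = 251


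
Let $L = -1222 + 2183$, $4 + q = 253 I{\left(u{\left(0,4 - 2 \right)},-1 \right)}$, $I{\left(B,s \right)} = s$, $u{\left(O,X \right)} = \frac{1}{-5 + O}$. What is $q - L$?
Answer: $-1218$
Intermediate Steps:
$q = -257$ ($q = -4 + 253 \left(-1\right) = -4 - 253 = -257$)
$L = 961$
$q - L = -257 - 961 = -1218$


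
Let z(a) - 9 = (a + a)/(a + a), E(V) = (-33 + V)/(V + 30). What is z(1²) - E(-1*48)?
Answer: 11/2 ≈ 5.5000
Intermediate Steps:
E(V) = (-33 + V)/(30 + V)
z(a) = 10 (z(a) = 9 + (a + a)/(a + a) = 9 + (2*a)/((2*a)) = 9 + (2*a)*(1/(2*a)) = 9 + 1 = 10)
z(1²) - E(-1*48) = 10 - (-33 - 1*48)/(30 - 1*48) = 10 - (-33 - 48)/(30 - 48) = 10 - (-81)/(-18) = 10 - (-1)*(-81)/18 = 10 - 1*9/2 = 10 - 9/2 = 11/2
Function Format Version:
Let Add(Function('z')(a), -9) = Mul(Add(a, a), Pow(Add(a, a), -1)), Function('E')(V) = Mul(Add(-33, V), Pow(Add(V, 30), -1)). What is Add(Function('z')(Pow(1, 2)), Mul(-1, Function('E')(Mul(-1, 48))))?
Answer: Rational(11, 2) ≈ 5.5000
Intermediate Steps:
Function('E')(V) = Mul(Pow(Add(30, V), -1), Add(-33, V)) (Function('E')(V) = Mul(Add(-33, V), Pow(Add(30, V), -1)) = Mul(Pow(Add(30, V), -1), Add(-33, V)))
Function('z')(a) = 10 (Function('z')(a) = Add(9, Mul(Add(a, a), Pow(Add(a, a), -1))) = Add(9, Mul(Mul(2, a), Pow(Mul(2, a), -1))) = Add(9, Mul(Mul(2, a), Mul(Rational(1, 2), Pow(a, -1)))) = Add(9, 1) = 10)
Add(Function('z')(Pow(1, 2)), Mul(-1, Function('E')(Mul(-1, 48)))) = Add(10, Mul(-1, Mul(Pow(Add(30, Mul(-1, 48)), -1), Add(-33, Mul(-1, 48))))) = Add(10, Mul(-1, Mul(Pow(Add(30, -48), -1), Add(-33, -48)))) = Add(10, Mul(-1, Mul(Pow(-18, -1), -81))) = Add(10, Mul(-1, Mul(Rational(-1, 18), -81))) = Add(10, Mul(-1, Rational(9, 2))) = Add(10, Rational(-9, 2)) = Rational(11, 2)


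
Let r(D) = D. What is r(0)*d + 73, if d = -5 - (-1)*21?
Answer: 73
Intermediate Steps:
d = 16 (d = -5 - 1*(-21) = -5 + 21 = 16)
r(0)*d + 73 = 0*16 + 73 = 0 + 73 = 73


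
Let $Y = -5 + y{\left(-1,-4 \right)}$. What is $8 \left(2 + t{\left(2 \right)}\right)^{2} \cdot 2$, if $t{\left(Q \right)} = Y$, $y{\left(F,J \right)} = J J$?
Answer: $2704$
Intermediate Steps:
$y{\left(F,J \right)} = J^{2}$
$Y = 11$ ($Y = -5 + \left(-4\right)^{2} = -5 + 16 = 11$)
$t{\left(Q \right)} = 11$
$8 \left(2 + t{\left(2 \right)}\right)^{2} \cdot 2 = 8 \left(2 + 11\right)^{2} \cdot 2 = 8 \cdot 13^{2} \cdot 2 = 8 \cdot 169 \cdot 2 = 1352 \cdot 2 = 2704$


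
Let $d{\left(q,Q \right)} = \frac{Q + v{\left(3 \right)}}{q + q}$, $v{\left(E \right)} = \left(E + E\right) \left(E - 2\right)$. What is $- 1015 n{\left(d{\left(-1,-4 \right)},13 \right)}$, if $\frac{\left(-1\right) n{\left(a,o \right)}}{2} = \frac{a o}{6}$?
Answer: $- \frac{13195}{3} \approx -4398.3$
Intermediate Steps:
$v{\left(E \right)} = 2 E \left(-2 + E\right)$
$d{\left(q,Q \right)} = \frac{6 + Q}{2 q}$ ($d{\left(q,Q \right)} = \frac{Q + 2 \cdot 3 \left(-2 + 3\right)}{q + q} = \frac{Q + 2 \cdot 3 \cdot 1}{2 q} = \left(Q + 6\right) \frac{1}{2 q} = \left(6 + Q\right) \frac{1}{2 q} = \frac{6 + Q}{2 q}$)
$n{\left(a,o \right)} = - \frac{a o}{3}$ ($n{\left(a,o \right)} = - 2 \frac{a o}{6} = - \frac{a o}{3}$)
$- 1015 n{\left(d{\left(-1,-4 \right)},13 \right)} = - 1015 \left(\left(- \frac{1}{3}\right) \frac{6 - 4}{2 \left(-1\right)} 13\right) = - 1015 \left(\left(- \frac{1}{3}\right) \frac{1}{2} \left(-1\right) 2 \cdot 13\right) = - 1015 \left(\left(- \frac{1}{3}\right) \left(-1\right) 13\right) = \left(-1015\right) \frac{13}{3} = - \frac{13195}{3}$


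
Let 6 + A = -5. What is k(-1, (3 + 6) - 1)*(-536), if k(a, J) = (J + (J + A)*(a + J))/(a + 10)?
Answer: 6968/9 ≈ 774.22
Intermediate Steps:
A = -11 (A = -6 - 5 = -11)
k(a, J) = (J + (-11 + J)*(J + a))/(10 + a) (k(a, J) = (J + (J - 11)*(a + J))/(a + 10) = (J + (-11 + J)*(J + a))/(10 + a))
k(-1, (3 + 6) - 1)*(-536) = ((((3 + 6) - 1)² - 11*(-1) - 10*((3 + 6) - 1) + ((3 + 6) - 1)*(-1))/(10 - 1))*(-536) = (((9 - 1)² + 11 - 10*(9 - 1) + (9 - 1)*(-1))/9)*(-536) = ((8² + 11 - 10*8 + 8*(-1))/9)*(-536) = ((64 + 11 - 80 - 8)/9)*(-536) = ((⅑)*(-13))*(-536) = -13/9*(-536) = 6968/9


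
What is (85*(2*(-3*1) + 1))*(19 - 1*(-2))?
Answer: -8925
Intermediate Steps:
(85*(2*(-3*1) + 1))*(19 - 1*(-2)) = (85*(2*(-3) + 1))*(19 + 2) = (85*(-6 + 1))*21 = (85*(-5))*21 = -425*21 = -8925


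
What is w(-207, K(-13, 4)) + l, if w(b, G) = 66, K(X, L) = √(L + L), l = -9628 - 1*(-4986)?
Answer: -4576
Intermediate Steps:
l = -4642 (l = -9628 + 4986 = -4642)
K(X, L) = √2*√L (K(X, L) = √(2*L) = √2*√L)
w(-207, K(-13, 4)) + l = 66 - 4642 = -4576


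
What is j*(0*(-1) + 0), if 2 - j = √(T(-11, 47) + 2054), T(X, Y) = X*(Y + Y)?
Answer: 0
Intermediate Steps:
T(X, Y) = 2*X*Y (T(X, Y) = X*(2*Y) = 2*X*Y)
j = 2 - 2*√255 (j = 2 - √(2*(-11)*47 + 2054) = 2 - √(-1034 + 2054) = 2 - √1020 = 2 - 2*√255 ≈ -29.937)
j*(0*(-1) + 0) = (2 - 2*√255)*(0*(-1) + 0) = (2 - 2*√255)*(0 + 0) = (2 - 2*√255)*0 = 0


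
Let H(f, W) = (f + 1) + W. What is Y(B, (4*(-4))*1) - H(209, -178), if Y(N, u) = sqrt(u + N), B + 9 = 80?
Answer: -32 + sqrt(55) ≈ -24.584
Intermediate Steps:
B = 71 (B = -9 + 80 = 71)
Y(N, u) = sqrt(N + u)
H(f, W) = 1 + W + f (H(f, W) = (1 + f) + W = 1 + W + f)
Y(B, (4*(-4))*1) - H(209, -178) = sqrt(71 + (4*(-4))*1) - (1 - 178 + 209) = sqrt(71 - 16*1) - 1*32 = sqrt(71 - 16) - 32 = sqrt(55) - 32 = -32 + sqrt(55)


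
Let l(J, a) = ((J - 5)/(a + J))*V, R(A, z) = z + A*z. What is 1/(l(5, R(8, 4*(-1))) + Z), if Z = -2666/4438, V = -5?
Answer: -2219/1333 ≈ -1.6647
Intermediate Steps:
Z = -1333/2219 (Z = -2666*1/4438 = -1333/2219 ≈ -0.60072)
l(J, a) = -5*(-5 + J)/(J + a) (l(J, a) = ((J - 5)/(a + J))*(-5) = ((-5 + J)/(J + a))*(-5) = -5*(-5 + J)/(J + a))
1/(l(5, R(8, 4*(-1))) + Z) = 1/(5*(5 - 1*5)/(5 + (4*(-1))*(1 + 8)) - 1333/2219) = 1/(5*(5 - 5)/(5 - 4*9) - 1333/2219) = 1/(5*0/(5 - 36) - 1333/2219) = 1/(5*0/(-31) - 1333/2219) = 1/(5*(-1/31)*0 - 1333/2219) = 1/(0 - 1333/2219) = 1/(-1333/2219) = -2219/1333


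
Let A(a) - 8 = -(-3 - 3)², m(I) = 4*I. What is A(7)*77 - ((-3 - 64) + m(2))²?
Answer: -5637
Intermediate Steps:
A(a) = -28 (A(a) = 8 - (-3 - 3)² = 8 - 1*(-6)² = 8 - 1*36 = 8 - 36 = -28)
A(7)*77 - ((-3 - 64) + m(2))² = -28*77 - ((-3 - 64) + 4*2)² = -2156 - (-67 + 8)² = -2156 - 1*(-59)² = -2156 - 1*3481 = -2156 - 3481 = -5637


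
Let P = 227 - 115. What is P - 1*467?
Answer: -355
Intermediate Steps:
P = 112
P - 1*467 = 112 - 1*467 = 112 - 467 = -355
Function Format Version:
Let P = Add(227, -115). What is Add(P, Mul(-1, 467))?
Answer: -355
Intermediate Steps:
P = 112
Add(P, Mul(-1, 467)) = Add(112, Mul(-1, 467)) = Add(112, -467) = -355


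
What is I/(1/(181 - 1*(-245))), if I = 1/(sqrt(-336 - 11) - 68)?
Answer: -9656/1657 - 142*I*sqrt(347)/1657 ≈ -5.8274 - 1.5964*I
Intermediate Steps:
I = 1/(-68 + I*sqrt(347)) (I = 1/(sqrt(-347) - 68) = 1/(I*sqrt(347) - 68) = 1/(-68 + I*sqrt(347)) ≈ -0.013679 - 0.0037473*I)
I/(1/(181 - 1*(-245))) = (-68/4971 - I*sqrt(347)/4971)/(1/(181 - 1*(-245))) = (-68/4971 - I*sqrt(347)/4971)/(1/(181 + 245)) = (-68/4971 - I*sqrt(347)/4971)/(1/426) = (-68/4971 - I*sqrt(347)/4971)*426 = -9656/1657 - 142*I*sqrt(347)/1657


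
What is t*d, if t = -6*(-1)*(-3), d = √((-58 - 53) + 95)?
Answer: -72*I ≈ -72.0*I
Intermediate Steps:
d = 4*I (d = √(-111 + 95) = √(-16) = 4*I ≈ 4.0*I)
t = -18 (t = 6*(-3) = -18)
t*d = -72*I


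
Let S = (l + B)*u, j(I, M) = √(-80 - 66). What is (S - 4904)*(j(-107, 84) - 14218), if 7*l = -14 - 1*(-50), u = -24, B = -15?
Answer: 464530496/7 - 32672*I*√146/7 ≈ 6.6361e+7 - 56397.0*I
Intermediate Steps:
l = 36/7 (l = (-14 - 1*(-50))/7 = (-14 + 50)/7 = (⅐)*36 = 36/7 ≈ 5.1429)
j(I, M) = I*√146 (j(I, M) = √(-146) = I*√146)
S = 1656/7 (S = (36/7 - 15)*(-24) = -69/7*(-24) = 1656/7 ≈ 236.57)
(S - 4904)*(j(-107, 84) - 14218) = (1656/7 - 4904)*(I*√146 - 14218) = -32672*(-14218 + I*√146)/7 = 464530496/7 - 32672*I*√146/7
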